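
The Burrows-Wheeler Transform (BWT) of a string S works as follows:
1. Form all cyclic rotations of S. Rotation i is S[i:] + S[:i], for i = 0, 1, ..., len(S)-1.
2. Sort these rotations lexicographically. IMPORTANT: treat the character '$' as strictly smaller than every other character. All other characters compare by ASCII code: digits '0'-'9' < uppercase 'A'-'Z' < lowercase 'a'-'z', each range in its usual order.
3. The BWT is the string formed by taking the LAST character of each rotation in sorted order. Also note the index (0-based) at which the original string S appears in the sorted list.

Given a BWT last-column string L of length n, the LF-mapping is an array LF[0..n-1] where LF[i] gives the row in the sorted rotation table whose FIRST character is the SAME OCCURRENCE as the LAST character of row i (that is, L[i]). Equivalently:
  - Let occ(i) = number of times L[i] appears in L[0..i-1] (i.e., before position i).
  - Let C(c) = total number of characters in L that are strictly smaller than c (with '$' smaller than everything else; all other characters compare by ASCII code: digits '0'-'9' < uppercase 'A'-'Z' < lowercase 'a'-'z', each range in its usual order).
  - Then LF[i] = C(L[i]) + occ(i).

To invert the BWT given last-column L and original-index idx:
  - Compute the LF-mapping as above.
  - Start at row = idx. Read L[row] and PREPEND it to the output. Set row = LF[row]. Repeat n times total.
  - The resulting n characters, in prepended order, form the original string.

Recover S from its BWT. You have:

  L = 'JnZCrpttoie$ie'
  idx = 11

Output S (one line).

Answer: repetitionCZJ$

Derivation:
LF mapping: 2 8 3 1 11 10 12 13 9 6 4 0 7 5
Walk LF starting at row 11, prepending L[row]:
  step 1: row=11, L[11]='$', prepend. Next row=LF[11]=0
  step 2: row=0, L[0]='J', prepend. Next row=LF[0]=2
  step 3: row=2, L[2]='Z', prepend. Next row=LF[2]=3
  step 4: row=3, L[3]='C', prepend. Next row=LF[3]=1
  step 5: row=1, L[1]='n', prepend. Next row=LF[1]=8
  step 6: row=8, L[8]='o', prepend. Next row=LF[8]=9
  step 7: row=9, L[9]='i', prepend. Next row=LF[9]=6
  step 8: row=6, L[6]='t', prepend. Next row=LF[6]=12
  step 9: row=12, L[12]='i', prepend. Next row=LF[12]=7
  step 10: row=7, L[7]='t', prepend. Next row=LF[7]=13
  step 11: row=13, L[13]='e', prepend. Next row=LF[13]=5
  step 12: row=5, L[5]='p', prepend. Next row=LF[5]=10
  step 13: row=10, L[10]='e', prepend. Next row=LF[10]=4
  step 14: row=4, L[4]='r', prepend. Next row=LF[4]=11
Reversed output: repetitionCZJ$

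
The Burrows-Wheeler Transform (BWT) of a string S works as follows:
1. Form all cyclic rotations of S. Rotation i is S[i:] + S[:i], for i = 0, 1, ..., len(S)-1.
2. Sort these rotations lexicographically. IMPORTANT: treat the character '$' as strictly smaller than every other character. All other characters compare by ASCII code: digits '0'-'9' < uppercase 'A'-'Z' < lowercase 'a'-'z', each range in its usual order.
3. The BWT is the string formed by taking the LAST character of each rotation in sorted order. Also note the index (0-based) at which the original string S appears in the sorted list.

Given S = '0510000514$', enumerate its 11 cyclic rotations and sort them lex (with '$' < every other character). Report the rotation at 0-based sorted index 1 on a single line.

Answer: 0000514$051

Derivation:
All 11 rotations (rotation i = S[i:]+S[:i]):
  rot[0] = 0510000514$
  rot[1] = 510000514$0
  rot[2] = 10000514$05
  rot[3] = 0000514$051
  rot[4] = 000514$0510
  rot[5] = 00514$05100
  rot[6] = 0514$051000
  rot[7] = 514$0510000
  rot[8] = 14$05100005
  rot[9] = 4$051000051
  rot[10] = $0510000514
Sorted (with $ < everything):
  sorted[0] = $0510000514
  sorted[1] = 0000514$051
  sorted[2] = 000514$0510
  sorted[3] = 00514$05100
  sorted[4] = 0510000514$
  sorted[5] = 0514$051000
  sorted[6] = 10000514$05
  sorted[7] = 14$05100005
  sorted[8] = 4$051000051
  sorted[9] = 510000514$0
  sorted[10] = 514$0510000
sorted[1] = 0000514$051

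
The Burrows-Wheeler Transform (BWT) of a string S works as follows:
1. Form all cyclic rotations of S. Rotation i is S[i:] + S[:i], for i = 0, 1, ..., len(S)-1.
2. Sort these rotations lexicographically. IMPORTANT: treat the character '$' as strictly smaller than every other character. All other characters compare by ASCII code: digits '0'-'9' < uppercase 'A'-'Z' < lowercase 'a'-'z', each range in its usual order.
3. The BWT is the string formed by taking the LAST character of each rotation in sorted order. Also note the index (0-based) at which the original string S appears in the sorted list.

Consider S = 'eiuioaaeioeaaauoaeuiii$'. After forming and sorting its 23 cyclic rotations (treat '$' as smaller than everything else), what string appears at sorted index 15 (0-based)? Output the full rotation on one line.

Answer: ioeaaauoaeuiii$eiuioaae

Derivation:
All 23 rotations (rotation i = S[i:]+S[:i]):
  rot[0] = eiuioaaeioeaaauoaeuiii$
  rot[1] = iuioaaeioeaaauoaeuiii$e
  rot[2] = uioaaeioeaaauoaeuiii$ei
  rot[3] = ioaaeioeaaauoaeuiii$eiu
  rot[4] = oaaeioeaaauoaeuiii$eiui
  rot[5] = aaeioeaaauoaeuiii$eiuio
  rot[6] = aeioeaaauoaeuiii$eiuioa
  rot[7] = eioeaaauoaeuiii$eiuioaa
  rot[8] = ioeaaauoaeuiii$eiuioaae
  rot[9] = oeaaauoaeuiii$eiuioaaei
  rot[10] = eaaauoaeuiii$eiuioaaeio
  rot[11] = aaauoaeuiii$eiuioaaeioe
  rot[12] = aauoaeuiii$eiuioaaeioea
  rot[13] = auoaeuiii$eiuioaaeioeaa
  rot[14] = uoaeuiii$eiuioaaeioeaaa
  rot[15] = oaeuiii$eiuioaaeioeaaau
  rot[16] = aeuiii$eiuioaaeioeaaauo
  rot[17] = euiii$eiuioaaeioeaaauoa
  rot[18] = uiii$eiuioaaeioeaaauoae
  rot[19] = iii$eiuioaaeioeaaauoaeu
  rot[20] = ii$eiuioaaeioeaaauoaeui
  rot[21] = i$eiuioaaeioeaaauoaeuii
  rot[22] = $eiuioaaeioeaaauoaeuiii
Sorted (with $ < everything):
  sorted[0] = $eiuioaaeioeaaauoaeuiii
  sorted[1] = aaauoaeuiii$eiuioaaeioe
  sorted[2] = aaeioeaaauoaeuiii$eiuio
  sorted[3] = aauoaeuiii$eiuioaaeioea
  sorted[4] = aeioeaaauoaeuiii$eiuioa
  sorted[5] = aeuiii$eiuioaaeioeaaauo
  sorted[6] = auoaeuiii$eiuioaaeioeaa
  sorted[7] = eaaauoaeuiii$eiuioaaeio
  sorted[8] = eioeaaauoaeuiii$eiuioaa
  sorted[9] = eiuioaaeioeaaauoaeuiii$
  sorted[10] = euiii$eiuioaaeioeaaauoa
  sorted[11] = i$eiuioaaeioeaaauoaeuii
  sorted[12] = ii$eiuioaaeioeaaauoaeui
  sorted[13] = iii$eiuioaaeioeaaauoaeu
  sorted[14] = ioaaeioeaaauoaeuiii$eiu
  sorted[15] = ioeaaauoaeuiii$eiuioaae
  sorted[16] = iuioaaeioeaaauoaeuiii$e
  sorted[17] = oaaeioeaaauoaeuiii$eiui
  sorted[18] = oaeuiii$eiuioaaeioeaaau
  sorted[19] = oeaaauoaeuiii$eiuioaaei
  sorted[20] = uiii$eiuioaaeioeaaauoae
  sorted[21] = uioaaeioeaaauoaeuiii$ei
  sorted[22] = uoaeuiii$eiuioaaeioeaaa
sorted[15] = ioeaaauoaeuiii$eiuioaae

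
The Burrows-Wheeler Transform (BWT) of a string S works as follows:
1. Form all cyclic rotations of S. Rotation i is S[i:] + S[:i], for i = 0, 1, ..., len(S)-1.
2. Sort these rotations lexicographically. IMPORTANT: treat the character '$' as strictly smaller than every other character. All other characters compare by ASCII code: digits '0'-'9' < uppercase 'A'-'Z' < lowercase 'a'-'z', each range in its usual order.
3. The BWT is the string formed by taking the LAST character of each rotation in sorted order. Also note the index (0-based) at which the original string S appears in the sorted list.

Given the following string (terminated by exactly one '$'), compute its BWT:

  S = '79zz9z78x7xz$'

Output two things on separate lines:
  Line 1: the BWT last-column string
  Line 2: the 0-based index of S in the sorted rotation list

All 13 rotations (rotation i = S[i:]+S[:i]):
  rot[0] = 79zz9z78x7xz$
  rot[1] = 9zz9z78x7xz$7
  rot[2] = zz9z78x7xz$79
  rot[3] = z9z78x7xz$79z
  rot[4] = 9z78x7xz$79zz
  rot[5] = z78x7xz$79zz9
  rot[6] = 78x7xz$79zz9z
  rot[7] = 8x7xz$79zz9z7
  rot[8] = x7xz$79zz9z78
  rot[9] = 7xz$79zz9z78x
  rot[10] = xz$79zz9z78x7
  rot[11] = z$79zz9z78x7x
  rot[12] = $79zz9z78x7xz
Sorted (with $ < everything):
  sorted[0] = $79zz9z78x7xz  (last char: 'z')
  sorted[1] = 78x7xz$79zz9z  (last char: 'z')
  sorted[2] = 79zz9z78x7xz$  (last char: '$')
  sorted[3] = 7xz$79zz9z78x  (last char: 'x')
  sorted[4] = 8x7xz$79zz9z7  (last char: '7')
  sorted[5] = 9z78x7xz$79zz  (last char: 'z')
  sorted[6] = 9zz9z78x7xz$7  (last char: '7')
  sorted[7] = x7xz$79zz9z78  (last char: '8')
  sorted[8] = xz$79zz9z78x7  (last char: '7')
  sorted[9] = z$79zz9z78x7x  (last char: 'x')
  sorted[10] = z78x7xz$79zz9  (last char: '9')
  sorted[11] = z9z78x7xz$79z  (last char: 'z')
  sorted[12] = zz9z78x7xz$79  (last char: '9')
Last column: zz$x7z787x9z9
Original string S is at sorted index 2

Answer: zz$x7z787x9z9
2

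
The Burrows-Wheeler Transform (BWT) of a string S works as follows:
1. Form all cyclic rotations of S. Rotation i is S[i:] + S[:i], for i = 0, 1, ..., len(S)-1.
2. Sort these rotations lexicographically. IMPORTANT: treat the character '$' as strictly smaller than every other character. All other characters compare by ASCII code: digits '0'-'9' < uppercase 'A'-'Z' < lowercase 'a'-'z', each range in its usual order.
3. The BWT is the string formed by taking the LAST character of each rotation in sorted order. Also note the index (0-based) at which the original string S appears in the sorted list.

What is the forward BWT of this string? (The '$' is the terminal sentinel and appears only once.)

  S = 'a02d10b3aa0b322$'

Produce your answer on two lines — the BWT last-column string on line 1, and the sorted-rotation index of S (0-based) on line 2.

Answer: 2aa1d230bb$a3002
10

Derivation:
All 16 rotations (rotation i = S[i:]+S[:i]):
  rot[0] = a02d10b3aa0b322$
  rot[1] = 02d10b3aa0b322$a
  rot[2] = 2d10b3aa0b322$a0
  rot[3] = d10b3aa0b322$a02
  rot[4] = 10b3aa0b322$a02d
  rot[5] = 0b3aa0b322$a02d1
  rot[6] = b3aa0b322$a02d10
  rot[7] = 3aa0b322$a02d10b
  rot[8] = aa0b322$a02d10b3
  rot[9] = a0b322$a02d10b3a
  rot[10] = 0b322$a02d10b3aa
  rot[11] = b322$a02d10b3aa0
  rot[12] = 322$a02d10b3aa0b
  rot[13] = 22$a02d10b3aa0b3
  rot[14] = 2$a02d10b3aa0b32
  rot[15] = $a02d10b3aa0b322
Sorted (with $ < everything):
  sorted[0] = $a02d10b3aa0b322  (last char: '2')
  sorted[1] = 02d10b3aa0b322$a  (last char: 'a')
  sorted[2] = 0b322$a02d10b3aa  (last char: 'a')
  sorted[3] = 0b3aa0b322$a02d1  (last char: '1')
  sorted[4] = 10b3aa0b322$a02d  (last char: 'd')
  sorted[5] = 2$a02d10b3aa0b32  (last char: '2')
  sorted[6] = 22$a02d10b3aa0b3  (last char: '3')
  sorted[7] = 2d10b3aa0b322$a0  (last char: '0')
  sorted[8] = 322$a02d10b3aa0b  (last char: 'b')
  sorted[9] = 3aa0b322$a02d10b  (last char: 'b')
  sorted[10] = a02d10b3aa0b322$  (last char: '$')
  sorted[11] = a0b322$a02d10b3a  (last char: 'a')
  sorted[12] = aa0b322$a02d10b3  (last char: '3')
  sorted[13] = b322$a02d10b3aa0  (last char: '0')
  sorted[14] = b3aa0b322$a02d10  (last char: '0')
  sorted[15] = d10b3aa0b322$a02  (last char: '2')
Last column: 2aa1d230bb$a3002
Original string S is at sorted index 10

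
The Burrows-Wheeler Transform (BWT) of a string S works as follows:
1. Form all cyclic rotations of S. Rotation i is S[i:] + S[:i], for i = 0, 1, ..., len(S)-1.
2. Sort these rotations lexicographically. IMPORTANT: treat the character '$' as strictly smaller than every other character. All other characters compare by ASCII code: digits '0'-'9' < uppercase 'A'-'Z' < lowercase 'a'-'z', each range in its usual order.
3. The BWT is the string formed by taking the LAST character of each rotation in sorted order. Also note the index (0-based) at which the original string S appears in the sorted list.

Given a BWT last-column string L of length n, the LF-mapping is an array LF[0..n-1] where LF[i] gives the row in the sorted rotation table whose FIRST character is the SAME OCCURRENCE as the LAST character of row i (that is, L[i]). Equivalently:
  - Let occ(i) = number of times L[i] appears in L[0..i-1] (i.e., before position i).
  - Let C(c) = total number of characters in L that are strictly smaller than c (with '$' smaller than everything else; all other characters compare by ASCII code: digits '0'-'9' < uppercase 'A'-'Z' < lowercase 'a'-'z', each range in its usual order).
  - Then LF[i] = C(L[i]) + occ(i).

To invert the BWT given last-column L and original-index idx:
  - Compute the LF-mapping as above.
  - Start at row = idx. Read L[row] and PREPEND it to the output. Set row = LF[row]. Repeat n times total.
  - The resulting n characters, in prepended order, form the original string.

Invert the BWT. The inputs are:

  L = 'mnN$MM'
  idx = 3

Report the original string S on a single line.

LF mapping: 4 5 3 0 1 2
Walk LF starting at row 3, prepending L[row]:
  step 1: row=3, L[3]='$', prepend. Next row=LF[3]=0
  step 2: row=0, L[0]='m', prepend. Next row=LF[0]=4
  step 3: row=4, L[4]='M', prepend. Next row=LF[4]=1
  step 4: row=1, L[1]='n', prepend. Next row=LF[1]=5
  step 5: row=5, L[5]='M', prepend. Next row=LF[5]=2
  step 6: row=2, L[2]='N', prepend. Next row=LF[2]=3
Reversed output: NMnMm$

Answer: NMnMm$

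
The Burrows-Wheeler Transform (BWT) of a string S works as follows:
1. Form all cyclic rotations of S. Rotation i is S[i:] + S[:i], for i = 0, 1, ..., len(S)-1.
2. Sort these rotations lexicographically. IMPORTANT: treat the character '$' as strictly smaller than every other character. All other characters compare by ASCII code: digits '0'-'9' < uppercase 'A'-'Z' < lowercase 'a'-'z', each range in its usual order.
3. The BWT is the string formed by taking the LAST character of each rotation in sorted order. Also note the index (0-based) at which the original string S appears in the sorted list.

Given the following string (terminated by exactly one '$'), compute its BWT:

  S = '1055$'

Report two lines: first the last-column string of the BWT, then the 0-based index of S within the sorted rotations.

Answer: 51$50
2

Derivation:
All 5 rotations (rotation i = S[i:]+S[:i]):
  rot[0] = 1055$
  rot[1] = 055$1
  rot[2] = 55$10
  rot[3] = 5$105
  rot[4] = $1055
Sorted (with $ < everything):
  sorted[0] = $1055  (last char: '5')
  sorted[1] = 055$1  (last char: '1')
  sorted[2] = 1055$  (last char: '$')
  sorted[3] = 5$105  (last char: '5')
  sorted[4] = 55$10  (last char: '0')
Last column: 51$50
Original string S is at sorted index 2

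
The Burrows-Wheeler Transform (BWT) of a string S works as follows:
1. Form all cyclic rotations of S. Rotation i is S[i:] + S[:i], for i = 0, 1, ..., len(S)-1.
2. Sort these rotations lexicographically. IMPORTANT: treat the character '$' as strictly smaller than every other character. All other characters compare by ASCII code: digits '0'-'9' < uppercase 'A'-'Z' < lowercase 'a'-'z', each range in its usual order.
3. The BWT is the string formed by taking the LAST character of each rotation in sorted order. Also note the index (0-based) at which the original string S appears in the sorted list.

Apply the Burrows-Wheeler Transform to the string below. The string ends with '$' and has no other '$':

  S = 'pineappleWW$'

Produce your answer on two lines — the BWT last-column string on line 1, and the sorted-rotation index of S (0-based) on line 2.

Answer: WWeelnppi$pa
9

Derivation:
All 12 rotations (rotation i = S[i:]+S[:i]):
  rot[0] = pineappleWW$
  rot[1] = ineappleWW$p
  rot[2] = neappleWW$pi
  rot[3] = eappleWW$pin
  rot[4] = appleWW$pine
  rot[5] = ppleWW$pinea
  rot[6] = pleWW$pineap
  rot[7] = leWW$pineapp
  rot[8] = eWW$pineappl
  rot[9] = WW$pineapple
  rot[10] = W$pineappleW
  rot[11] = $pineappleWW
Sorted (with $ < everything):
  sorted[0] = $pineappleWW  (last char: 'W')
  sorted[1] = W$pineappleW  (last char: 'W')
  sorted[2] = WW$pineapple  (last char: 'e')
  sorted[3] = appleWW$pine  (last char: 'e')
  sorted[4] = eWW$pineappl  (last char: 'l')
  sorted[5] = eappleWW$pin  (last char: 'n')
  sorted[6] = ineappleWW$p  (last char: 'p')
  sorted[7] = leWW$pineapp  (last char: 'p')
  sorted[8] = neappleWW$pi  (last char: 'i')
  sorted[9] = pineappleWW$  (last char: '$')
  sorted[10] = pleWW$pineap  (last char: 'p')
  sorted[11] = ppleWW$pinea  (last char: 'a')
Last column: WWeelnppi$pa
Original string S is at sorted index 9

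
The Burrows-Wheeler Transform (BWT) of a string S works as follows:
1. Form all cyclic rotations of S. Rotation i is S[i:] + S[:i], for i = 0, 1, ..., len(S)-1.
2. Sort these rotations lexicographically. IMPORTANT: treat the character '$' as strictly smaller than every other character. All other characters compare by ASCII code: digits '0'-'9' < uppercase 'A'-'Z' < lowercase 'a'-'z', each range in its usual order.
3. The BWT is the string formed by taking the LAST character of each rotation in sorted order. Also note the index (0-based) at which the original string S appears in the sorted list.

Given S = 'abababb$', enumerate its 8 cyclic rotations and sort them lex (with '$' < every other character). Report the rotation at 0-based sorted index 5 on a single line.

Answer: bababb$a

Derivation:
All 8 rotations (rotation i = S[i:]+S[:i]):
  rot[0] = abababb$
  rot[1] = bababb$a
  rot[2] = ababb$ab
  rot[3] = babb$aba
  rot[4] = abb$abab
  rot[5] = bb$ababa
  rot[6] = b$ababab
  rot[7] = $abababb
Sorted (with $ < everything):
  sorted[0] = $abababb
  sorted[1] = abababb$
  sorted[2] = ababb$ab
  sorted[3] = abb$abab
  sorted[4] = b$ababab
  sorted[5] = bababb$a
  sorted[6] = babb$aba
  sorted[7] = bb$ababa
sorted[5] = bababb$a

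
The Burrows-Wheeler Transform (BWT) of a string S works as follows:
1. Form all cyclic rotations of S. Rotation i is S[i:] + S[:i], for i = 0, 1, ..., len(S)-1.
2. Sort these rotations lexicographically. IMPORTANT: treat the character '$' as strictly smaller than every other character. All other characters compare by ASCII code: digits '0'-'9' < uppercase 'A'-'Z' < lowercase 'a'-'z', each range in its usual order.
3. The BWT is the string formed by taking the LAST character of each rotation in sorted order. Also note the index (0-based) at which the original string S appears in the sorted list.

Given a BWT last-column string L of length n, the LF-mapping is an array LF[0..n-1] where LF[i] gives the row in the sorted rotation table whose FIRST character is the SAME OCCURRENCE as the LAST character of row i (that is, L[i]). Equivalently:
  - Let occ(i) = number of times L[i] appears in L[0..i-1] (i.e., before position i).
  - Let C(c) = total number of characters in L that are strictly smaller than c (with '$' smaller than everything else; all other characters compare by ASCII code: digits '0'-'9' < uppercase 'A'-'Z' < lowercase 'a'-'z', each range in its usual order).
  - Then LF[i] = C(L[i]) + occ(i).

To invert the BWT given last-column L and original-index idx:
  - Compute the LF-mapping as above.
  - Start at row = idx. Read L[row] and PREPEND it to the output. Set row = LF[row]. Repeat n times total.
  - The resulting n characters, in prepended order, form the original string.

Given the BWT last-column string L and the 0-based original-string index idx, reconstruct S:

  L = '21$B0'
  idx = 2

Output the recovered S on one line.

Answer: 10B2$

Derivation:
LF mapping: 3 2 0 4 1
Walk LF starting at row 2, prepending L[row]:
  step 1: row=2, L[2]='$', prepend. Next row=LF[2]=0
  step 2: row=0, L[0]='2', prepend. Next row=LF[0]=3
  step 3: row=3, L[3]='B', prepend. Next row=LF[3]=4
  step 4: row=4, L[4]='0', prepend. Next row=LF[4]=1
  step 5: row=1, L[1]='1', prepend. Next row=LF[1]=2
Reversed output: 10B2$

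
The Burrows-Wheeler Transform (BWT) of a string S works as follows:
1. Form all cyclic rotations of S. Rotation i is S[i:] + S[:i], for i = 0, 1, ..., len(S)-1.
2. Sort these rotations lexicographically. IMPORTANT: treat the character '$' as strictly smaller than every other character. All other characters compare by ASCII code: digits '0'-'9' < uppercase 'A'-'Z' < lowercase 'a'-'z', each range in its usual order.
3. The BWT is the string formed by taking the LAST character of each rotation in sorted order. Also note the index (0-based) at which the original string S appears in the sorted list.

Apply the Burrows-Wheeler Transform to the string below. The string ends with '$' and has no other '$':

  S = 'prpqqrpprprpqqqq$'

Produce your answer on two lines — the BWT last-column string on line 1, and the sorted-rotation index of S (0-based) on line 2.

All 17 rotations (rotation i = S[i:]+S[:i]):
  rot[0] = prpqqrpprprpqqqq$
  rot[1] = rpqqrpprprpqqqq$p
  rot[2] = pqqrpprprpqqqq$pr
  rot[3] = qqrpprprpqqqq$prp
  rot[4] = qrpprprpqqqq$prpq
  rot[5] = rpprprpqqqq$prpqq
  rot[6] = pprprpqqqq$prpqqr
  rot[7] = prprpqqqq$prpqqrp
  rot[8] = rprpqqqq$prpqqrpp
  rot[9] = prpqqqq$prpqqrppr
  rot[10] = rpqqqq$prpqqrpprp
  rot[11] = pqqqq$prpqqrpprpr
  rot[12] = qqqq$prpqqrpprprp
  rot[13] = qqq$prpqqrpprprpq
  rot[14] = qq$prpqqrpprprpqq
  rot[15] = q$prpqqrpprprpqqq
  rot[16] = $prpqqrpprprpqqqq
Sorted (with $ < everything):
  sorted[0] = $prpqqrpprprpqqqq  (last char: 'q')
  sorted[1] = pprprpqqqq$prpqqr  (last char: 'r')
  sorted[2] = pqqqq$prpqqrpprpr  (last char: 'r')
  sorted[3] = pqqrpprprpqqqq$pr  (last char: 'r')
  sorted[4] = prpqqqq$prpqqrppr  (last char: 'r')
  sorted[5] = prpqqrpprprpqqqq$  (last char: '$')
  sorted[6] = prprpqqqq$prpqqrp  (last char: 'p')
  sorted[7] = q$prpqqrpprprpqqq  (last char: 'q')
  sorted[8] = qq$prpqqrpprprpqq  (last char: 'q')
  sorted[9] = qqq$prpqqrpprprpq  (last char: 'q')
  sorted[10] = qqqq$prpqqrpprprp  (last char: 'p')
  sorted[11] = qqrpprprpqqqq$prp  (last char: 'p')
  sorted[12] = qrpprprpqqqq$prpq  (last char: 'q')
  sorted[13] = rpprprpqqqq$prpqq  (last char: 'q')
  sorted[14] = rpqqqq$prpqqrpprp  (last char: 'p')
  sorted[15] = rpqqrpprprpqqqq$p  (last char: 'p')
  sorted[16] = rprpqqqq$prpqqrpp  (last char: 'p')
Last column: qrrrr$pqqqppqqppp
Original string S is at sorted index 5

Answer: qrrrr$pqqqppqqppp
5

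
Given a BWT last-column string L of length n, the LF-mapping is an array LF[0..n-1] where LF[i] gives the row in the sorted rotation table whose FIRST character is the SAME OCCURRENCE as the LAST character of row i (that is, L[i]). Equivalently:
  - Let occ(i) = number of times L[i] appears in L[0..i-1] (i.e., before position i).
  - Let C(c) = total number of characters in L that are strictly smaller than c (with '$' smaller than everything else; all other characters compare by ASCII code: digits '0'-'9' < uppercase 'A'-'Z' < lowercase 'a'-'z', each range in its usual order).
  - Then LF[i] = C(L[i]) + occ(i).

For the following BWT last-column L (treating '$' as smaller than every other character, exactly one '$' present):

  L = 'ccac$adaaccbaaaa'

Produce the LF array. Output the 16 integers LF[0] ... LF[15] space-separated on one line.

Answer: 10 11 1 12 0 2 15 3 4 13 14 9 5 6 7 8

Derivation:
Char counts: '$':1, 'a':8, 'b':1, 'c':5, 'd':1
C (first-col start): C('$')=0, C('a')=1, C('b')=9, C('c')=10, C('d')=15
L[0]='c': occ=0, LF[0]=C('c')+0=10+0=10
L[1]='c': occ=1, LF[1]=C('c')+1=10+1=11
L[2]='a': occ=0, LF[2]=C('a')+0=1+0=1
L[3]='c': occ=2, LF[3]=C('c')+2=10+2=12
L[4]='$': occ=0, LF[4]=C('$')+0=0+0=0
L[5]='a': occ=1, LF[5]=C('a')+1=1+1=2
L[6]='d': occ=0, LF[6]=C('d')+0=15+0=15
L[7]='a': occ=2, LF[7]=C('a')+2=1+2=3
L[8]='a': occ=3, LF[8]=C('a')+3=1+3=4
L[9]='c': occ=3, LF[9]=C('c')+3=10+3=13
L[10]='c': occ=4, LF[10]=C('c')+4=10+4=14
L[11]='b': occ=0, LF[11]=C('b')+0=9+0=9
L[12]='a': occ=4, LF[12]=C('a')+4=1+4=5
L[13]='a': occ=5, LF[13]=C('a')+5=1+5=6
L[14]='a': occ=6, LF[14]=C('a')+6=1+6=7
L[15]='a': occ=7, LF[15]=C('a')+7=1+7=8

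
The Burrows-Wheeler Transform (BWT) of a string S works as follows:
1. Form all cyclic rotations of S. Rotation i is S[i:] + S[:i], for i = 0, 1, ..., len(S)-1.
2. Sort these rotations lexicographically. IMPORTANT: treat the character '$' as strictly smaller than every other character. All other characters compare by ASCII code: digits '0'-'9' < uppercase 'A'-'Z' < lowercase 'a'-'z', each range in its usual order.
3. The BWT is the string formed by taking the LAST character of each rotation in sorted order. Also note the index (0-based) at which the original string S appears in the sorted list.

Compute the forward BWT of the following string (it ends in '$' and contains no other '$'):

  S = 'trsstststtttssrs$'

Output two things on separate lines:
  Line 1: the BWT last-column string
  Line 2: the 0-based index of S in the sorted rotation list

Answer: sstrstrstt$tsstts
10

Derivation:
All 17 rotations (rotation i = S[i:]+S[:i]):
  rot[0] = trsstststtttssrs$
  rot[1] = rsstststtttssrs$t
  rot[2] = sstststtttssrs$tr
  rot[3] = stststtttssrs$trs
  rot[4] = tststtttssrs$trss
  rot[5] = ststtttssrs$trsst
  rot[6] = tsttttssrs$trssts
  rot[7] = sttttssrs$trsstst
  rot[8] = ttttssrs$trsststs
  rot[9] = tttssrs$trsststst
  rot[10] = ttssrs$trsstststt
  rot[11] = tssrs$trsstststtt
  rot[12] = ssrs$trsstststttt
  rot[13] = srs$trsstststttts
  rot[14] = rs$trsstststtttss
  rot[15] = s$trsstststtttssr
  rot[16] = $trsstststtttssrs
Sorted (with $ < everything):
  sorted[0] = $trsstststtttssrs  (last char: 's')
  sorted[1] = rs$trsstststtttss  (last char: 's')
  sorted[2] = rsstststtttssrs$t  (last char: 't')
  sorted[3] = s$trsstststtttssr  (last char: 'r')
  sorted[4] = srs$trsstststttts  (last char: 's')
  sorted[5] = ssrs$trsstststttt  (last char: 't')
  sorted[6] = sstststtttssrs$tr  (last char: 'r')
  sorted[7] = stststtttssrs$trs  (last char: 's')
  sorted[8] = ststtttssrs$trsst  (last char: 't')
  sorted[9] = sttttssrs$trsstst  (last char: 't')
  sorted[10] = trsstststtttssrs$  (last char: '$')
  sorted[11] = tssrs$trsstststtt  (last char: 't')
  sorted[12] = tststtttssrs$trss  (last char: 's')
  sorted[13] = tsttttssrs$trssts  (last char: 's')
  sorted[14] = ttssrs$trsstststt  (last char: 't')
  sorted[15] = tttssrs$trsststst  (last char: 't')
  sorted[16] = ttttssrs$trsststs  (last char: 's')
Last column: sstrstrstt$tsstts
Original string S is at sorted index 10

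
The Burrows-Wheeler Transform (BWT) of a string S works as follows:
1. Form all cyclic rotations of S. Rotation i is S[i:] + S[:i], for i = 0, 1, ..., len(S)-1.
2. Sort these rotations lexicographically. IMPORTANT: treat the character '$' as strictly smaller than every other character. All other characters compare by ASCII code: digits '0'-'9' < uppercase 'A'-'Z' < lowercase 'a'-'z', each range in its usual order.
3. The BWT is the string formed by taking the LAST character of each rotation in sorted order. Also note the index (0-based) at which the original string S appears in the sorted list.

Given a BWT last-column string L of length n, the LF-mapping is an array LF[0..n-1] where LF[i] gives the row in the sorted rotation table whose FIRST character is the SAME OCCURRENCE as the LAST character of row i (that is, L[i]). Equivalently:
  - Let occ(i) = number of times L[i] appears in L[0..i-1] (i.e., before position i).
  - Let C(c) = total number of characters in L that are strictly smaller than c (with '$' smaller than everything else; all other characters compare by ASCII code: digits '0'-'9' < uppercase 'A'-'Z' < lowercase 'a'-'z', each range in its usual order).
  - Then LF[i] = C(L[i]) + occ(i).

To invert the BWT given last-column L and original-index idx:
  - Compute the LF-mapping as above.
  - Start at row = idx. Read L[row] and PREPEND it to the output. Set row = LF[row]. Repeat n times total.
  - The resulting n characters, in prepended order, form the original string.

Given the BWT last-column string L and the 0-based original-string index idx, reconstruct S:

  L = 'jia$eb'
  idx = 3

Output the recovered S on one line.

LF mapping: 5 4 1 0 3 2
Walk LF starting at row 3, prepending L[row]:
  step 1: row=3, L[3]='$', prepend. Next row=LF[3]=0
  step 2: row=0, L[0]='j', prepend. Next row=LF[0]=5
  step 3: row=5, L[5]='b', prepend. Next row=LF[5]=2
  step 4: row=2, L[2]='a', prepend. Next row=LF[2]=1
  step 5: row=1, L[1]='i', prepend. Next row=LF[1]=4
  step 6: row=4, L[4]='e', prepend. Next row=LF[4]=3
Reversed output: eiabj$

Answer: eiabj$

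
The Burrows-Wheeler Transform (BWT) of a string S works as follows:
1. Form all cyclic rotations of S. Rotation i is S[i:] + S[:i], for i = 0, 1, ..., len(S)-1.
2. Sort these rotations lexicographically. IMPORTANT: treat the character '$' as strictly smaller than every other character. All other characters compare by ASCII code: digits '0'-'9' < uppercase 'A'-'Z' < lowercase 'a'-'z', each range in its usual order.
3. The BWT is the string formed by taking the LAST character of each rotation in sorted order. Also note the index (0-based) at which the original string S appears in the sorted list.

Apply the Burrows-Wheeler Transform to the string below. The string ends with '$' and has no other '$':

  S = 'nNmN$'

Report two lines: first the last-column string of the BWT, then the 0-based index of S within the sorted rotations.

All 5 rotations (rotation i = S[i:]+S[:i]):
  rot[0] = nNmN$
  rot[1] = NmN$n
  rot[2] = mN$nN
  rot[3] = N$nNm
  rot[4] = $nNmN
Sorted (with $ < everything):
  sorted[0] = $nNmN  (last char: 'N')
  sorted[1] = N$nNm  (last char: 'm')
  sorted[2] = NmN$n  (last char: 'n')
  sorted[3] = mN$nN  (last char: 'N')
  sorted[4] = nNmN$  (last char: '$')
Last column: NmnN$
Original string S is at sorted index 4

Answer: NmnN$
4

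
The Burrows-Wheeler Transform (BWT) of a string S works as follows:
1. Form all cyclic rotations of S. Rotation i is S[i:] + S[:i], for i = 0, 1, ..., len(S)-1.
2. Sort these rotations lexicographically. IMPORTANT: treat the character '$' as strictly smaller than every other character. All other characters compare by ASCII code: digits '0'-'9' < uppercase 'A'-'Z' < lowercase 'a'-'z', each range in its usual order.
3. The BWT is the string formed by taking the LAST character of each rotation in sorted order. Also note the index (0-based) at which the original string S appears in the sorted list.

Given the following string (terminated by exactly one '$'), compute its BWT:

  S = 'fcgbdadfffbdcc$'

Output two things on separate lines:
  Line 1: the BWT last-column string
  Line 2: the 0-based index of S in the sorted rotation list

All 15 rotations (rotation i = S[i:]+S[:i]):
  rot[0] = fcgbdadfffbdcc$
  rot[1] = cgbdadfffbdcc$f
  rot[2] = gbdadfffbdcc$fc
  rot[3] = bdadfffbdcc$fcg
  rot[4] = dadfffbdcc$fcgb
  rot[5] = adfffbdcc$fcgbd
  rot[6] = dfffbdcc$fcgbda
  rot[7] = fffbdcc$fcgbdad
  rot[8] = ffbdcc$fcgbdadf
  rot[9] = fbdcc$fcgbdadff
  rot[10] = bdcc$fcgbdadfff
  rot[11] = dcc$fcgbdadfffb
  rot[12] = cc$fcgbdadfffbd
  rot[13] = c$fcgbdadfffbdc
  rot[14] = $fcgbdadfffbdcc
Sorted (with $ < everything):
  sorted[0] = $fcgbdadfffbdcc  (last char: 'c')
  sorted[1] = adfffbdcc$fcgbd  (last char: 'd')
  sorted[2] = bdadfffbdcc$fcg  (last char: 'g')
  sorted[3] = bdcc$fcgbdadfff  (last char: 'f')
  sorted[4] = c$fcgbdadfffbdc  (last char: 'c')
  sorted[5] = cc$fcgbdadfffbd  (last char: 'd')
  sorted[6] = cgbdadfffbdcc$f  (last char: 'f')
  sorted[7] = dadfffbdcc$fcgb  (last char: 'b')
  sorted[8] = dcc$fcgbdadfffb  (last char: 'b')
  sorted[9] = dfffbdcc$fcgbda  (last char: 'a')
  sorted[10] = fbdcc$fcgbdadff  (last char: 'f')
  sorted[11] = fcgbdadfffbdcc$  (last char: '$')
  sorted[12] = ffbdcc$fcgbdadf  (last char: 'f')
  sorted[13] = fffbdcc$fcgbdad  (last char: 'd')
  sorted[14] = gbdadfffbdcc$fc  (last char: 'c')
Last column: cdgfcdfbbaf$fdc
Original string S is at sorted index 11

Answer: cdgfcdfbbaf$fdc
11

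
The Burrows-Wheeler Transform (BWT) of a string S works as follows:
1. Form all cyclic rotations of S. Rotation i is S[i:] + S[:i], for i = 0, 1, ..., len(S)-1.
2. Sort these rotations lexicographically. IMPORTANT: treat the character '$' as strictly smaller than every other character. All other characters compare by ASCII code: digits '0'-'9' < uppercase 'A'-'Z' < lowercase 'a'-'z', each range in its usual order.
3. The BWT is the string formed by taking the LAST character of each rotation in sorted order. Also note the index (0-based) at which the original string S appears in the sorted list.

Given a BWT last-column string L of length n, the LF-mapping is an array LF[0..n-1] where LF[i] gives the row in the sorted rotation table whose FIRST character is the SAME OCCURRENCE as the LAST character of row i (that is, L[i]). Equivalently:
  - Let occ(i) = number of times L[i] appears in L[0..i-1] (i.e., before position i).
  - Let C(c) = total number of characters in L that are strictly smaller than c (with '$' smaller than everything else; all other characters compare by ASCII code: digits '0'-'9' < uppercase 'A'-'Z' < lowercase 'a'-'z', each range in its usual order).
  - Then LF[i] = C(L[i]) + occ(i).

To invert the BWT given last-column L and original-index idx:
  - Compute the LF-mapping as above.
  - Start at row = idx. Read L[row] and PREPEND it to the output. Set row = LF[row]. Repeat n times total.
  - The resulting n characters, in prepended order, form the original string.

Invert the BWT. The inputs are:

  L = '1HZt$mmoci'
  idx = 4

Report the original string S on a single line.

Answer: commitZH1$

Derivation:
LF mapping: 1 2 3 9 0 6 7 8 4 5
Walk LF starting at row 4, prepending L[row]:
  step 1: row=4, L[4]='$', prepend. Next row=LF[4]=0
  step 2: row=0, L[0]='1', prepend. Next row=LF[0]=1
  step 3: row=1, L[1]='H', prepend. Next row=LF[1]=2
  step 4: row=2, L[2]='Z', prepend. Next row=LF[2]=3
  step 5: row=3, L[3]='t', prepend. Next row=LF[3]=9
  step 6: row=9, L[9]='i', prepend. Next row=LF[9]=5
  step 7: row=5, L[5]='m', prepend. Next row=LF[5]=6
  step 8: row=6, L[6]='m', prepend. Next row=LF[6]=7
  step 9: row=7, L[7]='o', prepend. Next row=LF[7]=8
  step 10: row=8, L[8]='c', prepend. Next row=LF[8]=4
Reversed output: commitZH1$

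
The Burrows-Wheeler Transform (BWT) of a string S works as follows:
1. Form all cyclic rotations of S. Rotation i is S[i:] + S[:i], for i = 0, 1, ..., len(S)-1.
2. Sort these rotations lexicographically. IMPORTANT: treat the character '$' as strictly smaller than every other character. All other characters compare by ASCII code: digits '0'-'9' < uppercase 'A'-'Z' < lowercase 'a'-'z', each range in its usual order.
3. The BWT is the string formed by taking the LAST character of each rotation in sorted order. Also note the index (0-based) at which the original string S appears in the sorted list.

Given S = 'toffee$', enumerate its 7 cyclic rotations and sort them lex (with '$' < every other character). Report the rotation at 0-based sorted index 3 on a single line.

Answer: fee$tof

Derivation:
All 7 rotations (rotation i = S[i:]+S[:i]):
  rot[0] = toffee$
  rot[1] = offee$t
  rot[2] = ffee$to
  rot[3] = fee$tof
  rot[4] = ee$toff
  rot[5] = e$toffe
  rot[6] = $toffee
Sorted (with $ < everything):
  sorted[0] = $toffee
  sorted[1] = e$toffe
  sorted[2] = ee$toff
  sorted[3] = fee$tof
  sorted[4] = ffee$to
  sorted[5] = offee$t
  sorted[6] = toffee$
sorted[3] = fee$tof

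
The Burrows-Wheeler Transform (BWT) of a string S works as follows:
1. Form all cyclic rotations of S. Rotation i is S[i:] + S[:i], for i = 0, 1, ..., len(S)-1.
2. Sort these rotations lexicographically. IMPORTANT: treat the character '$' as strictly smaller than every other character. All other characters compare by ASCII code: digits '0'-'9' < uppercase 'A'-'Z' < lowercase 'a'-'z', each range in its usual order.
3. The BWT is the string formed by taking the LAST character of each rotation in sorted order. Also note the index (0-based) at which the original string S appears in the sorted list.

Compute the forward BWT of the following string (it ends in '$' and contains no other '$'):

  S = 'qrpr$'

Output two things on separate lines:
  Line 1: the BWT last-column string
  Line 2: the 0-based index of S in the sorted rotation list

Answer: rr$pq
2

Derivation:
All 5 rotations (rotation i = S[i:]+S[:i]):
  rot[0] = qrpr$
  rot[1] = rpr$q
  rot[2] = pr$qr
  rot[3] = r$qrp
  rot[4] = $qrpr
Sorted (with $ < everything):
  sorted[0] = $qrpr  (last char: 'r')
  sorted[1] = pr$qr  (last char: 'r')
  sorted[2] = qrpr$  (last char: '$')
  sorted[3] = r$qrp  (last char: 'p')
  sorted[4] = rpr$q  (last char: 'q')
Last column: rr$pq
Original string S is at sorted index 2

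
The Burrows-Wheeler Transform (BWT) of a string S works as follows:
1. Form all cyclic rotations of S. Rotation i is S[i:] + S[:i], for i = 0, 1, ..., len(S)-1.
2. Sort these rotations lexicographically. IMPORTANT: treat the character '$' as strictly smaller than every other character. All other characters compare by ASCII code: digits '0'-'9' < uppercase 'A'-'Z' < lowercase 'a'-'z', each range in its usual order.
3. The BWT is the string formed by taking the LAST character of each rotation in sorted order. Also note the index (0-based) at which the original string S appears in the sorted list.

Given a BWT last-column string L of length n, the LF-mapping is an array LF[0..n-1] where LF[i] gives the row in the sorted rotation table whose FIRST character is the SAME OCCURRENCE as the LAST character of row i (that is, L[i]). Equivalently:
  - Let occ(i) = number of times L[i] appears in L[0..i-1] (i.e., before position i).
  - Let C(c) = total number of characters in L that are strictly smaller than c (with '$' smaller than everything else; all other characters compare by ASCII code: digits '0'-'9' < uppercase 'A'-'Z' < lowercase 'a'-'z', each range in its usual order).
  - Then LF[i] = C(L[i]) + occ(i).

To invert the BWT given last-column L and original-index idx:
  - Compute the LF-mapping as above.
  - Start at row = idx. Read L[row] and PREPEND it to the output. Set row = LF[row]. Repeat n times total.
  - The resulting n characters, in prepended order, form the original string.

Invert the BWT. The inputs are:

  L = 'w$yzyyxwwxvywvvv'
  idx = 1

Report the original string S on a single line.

LF mapping: 5 0 11 15 12 13 9 6 7 10 1 14 8 2 3 4
Walk LF starting at row 1, prepending L[row]:
  step 1: row=1, L[1]='$', prepend. Next row=LF[1]=0
  step 2: row=0, L[0]='w', prepend. Next row=LF[0]=5
  step 3: row=5, L[5]='y', prepend. Next row=LF[5]=13
  step 4: row=13, L[13]='v', prepend. Next row=LF[13]=2
  step 5: row=2, L[2]='y', prepend. Next row=LF[2]=11
  step 6: row=11, L[11]='y', prepend. Next row=LF[11]=14
  step 7: row=14, L[14]='v', prepend. Next row=LF[14]=3
  step 8: row=3, L[3]='z', prepend. Next row=LF[3]=15
  step 9: row=15, L[15]='v', prepend. Next row=LF[15]=4
  step 10: row=4, L[4]='y', prepend. Next row=LF[4]=12
  step 11: row=12, L[12]='w', prepend. Next row=LF[12]=8
  step 12: row=8, L[8]='w', prepend. Next row=LF[8]=7
  step 13: row=7, L[7]='w', prepend. Next row=LF[7]=6
  step 14: row=6, L[6]='x', prepend. Next row=LF[6]=9
  step 15: row=9, L[9]='x', prepend. Next row=LF[9]=10
  step 16: row=10, L[10]='v', prepend. Next row=LF[10]=1
Reversed output: vxxwwwyvzvyyvyw$

Answer: vxxwwwyvzvyyvyw$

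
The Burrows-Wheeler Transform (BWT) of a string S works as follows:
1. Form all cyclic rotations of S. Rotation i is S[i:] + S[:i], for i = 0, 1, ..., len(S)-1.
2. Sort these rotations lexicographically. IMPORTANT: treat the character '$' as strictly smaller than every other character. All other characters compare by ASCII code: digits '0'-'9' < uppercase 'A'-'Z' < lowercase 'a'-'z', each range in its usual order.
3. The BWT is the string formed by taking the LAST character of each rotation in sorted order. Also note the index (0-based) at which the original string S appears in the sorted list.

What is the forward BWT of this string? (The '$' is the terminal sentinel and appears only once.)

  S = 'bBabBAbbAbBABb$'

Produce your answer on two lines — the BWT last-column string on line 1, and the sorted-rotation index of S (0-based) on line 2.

All 15 rotations (rotation i = S[i:]+S[:i]):
  rot[0] = bBabBAbbAbBABb$
  rot[1] = BabBAbbAbBABb$b
  rot[2] = abBAbbAbBABb$bB
  rot[3] = bBAbbAbBABb$bBa
  rot[4] = BAbbAbBABb$bBab
  rot[5] = AbbAbBABb$bBabB
  rot[6] = bbAbBABb$bBabBA
  rot[7] = bAbBABb$bBabBAb
  rot[8] = AbBABb$bBabBAbb
  rot[9] = bBABb$bBabBAbbA
  rot[10] = BABb$bBabBAbbAb
  rot[11] = ABb$bBabBAbbAbB
  rot[12] = Bb$bBabBAbbAbBA
  rot[13] = b$bBabBAbbAbBAB
  rot[14] = $bBabBAbbAbBABb
Sorted (with $ < everything):
  sorted[0] = $bBabBAbbAbBABb  (last char: 'b')
  sorted[1] = ABb$bBabBAbbAbB  (last char: 'B')
  sorted[2] = AbBABb$bBabBAbb  (last char: 'b')
  sorted[3] = AbbAbBABb$bBabB  (last char: 'B')
  sorted[4] = BABb$bBabBAbbAb  (last char: 'b')
  sorted[5] = BAbbAbBABb$bBab  (last char: 'b')
  sorted[6] = BabBAbbAbBABb$b  (last char: 'b')
  sorted[7] = Bb$bBabBAbbAbBA  (last char: 'A')
  sorted[8] = abBAbbAbBABb$bB  (last char: 'B')
  sorted[9] = b$bBabBAbbAbBAB  (last char: 'B')
  sorted[10] = bAbBABb$bBabBAb  (last char: 'b')
  sorted[11] = bBABb$bBabBAbbA  (last char: 'A')
  sorted[12] = bBAbbAbBABb$bBa  (last char: 'a')
  sorted[13] = bBabBAbbAbBABb$  (last char: '$')
  sorted[14] = bbAbBABb$bBabBA  (last char: 'A')
Last column: bBbBbbbABBbAa$A
Original string S is at sorted index 13

Answer: bBbBbbbABBbAa$A
13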